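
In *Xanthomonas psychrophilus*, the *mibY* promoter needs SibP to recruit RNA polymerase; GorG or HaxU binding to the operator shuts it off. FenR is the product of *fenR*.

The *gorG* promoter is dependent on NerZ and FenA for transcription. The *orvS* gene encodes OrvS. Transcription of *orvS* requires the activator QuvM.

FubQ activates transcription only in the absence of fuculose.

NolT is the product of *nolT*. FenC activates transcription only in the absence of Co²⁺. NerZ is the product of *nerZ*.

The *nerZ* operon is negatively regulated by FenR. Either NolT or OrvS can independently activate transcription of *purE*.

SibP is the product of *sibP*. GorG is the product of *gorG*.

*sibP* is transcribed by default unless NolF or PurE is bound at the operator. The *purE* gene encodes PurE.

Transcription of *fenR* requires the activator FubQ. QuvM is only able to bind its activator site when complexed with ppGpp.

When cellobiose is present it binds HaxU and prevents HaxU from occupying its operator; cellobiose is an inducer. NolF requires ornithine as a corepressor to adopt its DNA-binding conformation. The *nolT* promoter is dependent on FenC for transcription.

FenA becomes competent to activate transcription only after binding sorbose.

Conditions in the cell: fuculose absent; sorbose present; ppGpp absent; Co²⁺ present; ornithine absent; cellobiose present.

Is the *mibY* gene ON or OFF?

Fuculose is absent, so FubQ is active.
No repressor is bound and FubQ is active, so *fenR* is transcribed.
So FenR is produced and active.
With repressor FenR bound, *nerZ* is not transcribed.
So NerZ is not produced.
Sorbose is present, so FenA is active.
Required activator NerZ is absent, so *gorG* is not transcribed.
So GorG is not produced.
Ornithine is absent, so NolF is inactive.
Co²⁺ is present, so FenC is inactive.
Required activator FenC is absent, so *nolT* is not transcribed.
So NolT is not produced.
ppGpp is absent, so QuvM is inactive.
Required activator QuvM is absent, so *orvS* is not transcribed.
So OrvS is not produced.
No activator is available at the *purE* promoter, so *purE* is not transcribed.
So PurE is not produced.
With no repressor bound, *sibP* is transcribed.
So SibP is produced and active.
Cellobiose is present, so HaxU is inactive.
No repressor is bound and SibP is active, so *mibY* is transcribed.

ON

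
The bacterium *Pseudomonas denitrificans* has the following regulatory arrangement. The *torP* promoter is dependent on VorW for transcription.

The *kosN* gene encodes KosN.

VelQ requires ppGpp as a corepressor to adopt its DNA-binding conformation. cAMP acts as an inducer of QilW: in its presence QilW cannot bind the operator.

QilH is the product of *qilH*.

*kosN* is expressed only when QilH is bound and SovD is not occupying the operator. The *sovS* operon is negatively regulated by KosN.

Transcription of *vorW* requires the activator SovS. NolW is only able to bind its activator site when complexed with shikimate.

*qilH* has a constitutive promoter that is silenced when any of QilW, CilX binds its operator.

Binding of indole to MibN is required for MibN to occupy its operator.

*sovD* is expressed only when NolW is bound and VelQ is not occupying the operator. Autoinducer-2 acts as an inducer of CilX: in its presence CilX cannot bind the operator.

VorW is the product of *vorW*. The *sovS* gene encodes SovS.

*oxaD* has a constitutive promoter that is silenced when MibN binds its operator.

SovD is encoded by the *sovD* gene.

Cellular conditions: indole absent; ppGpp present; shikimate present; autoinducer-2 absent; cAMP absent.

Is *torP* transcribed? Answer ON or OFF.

ON

cAMP is absent, so QilW is active.
Autoinducer-2 is absent, so CilX is active.
With repressor QilW bound, *qilH* is not transcribed.
So QilH is not produced.
Shikimate is present, so NolW is active.
ppGpp is present, so VelQ is active.
With repressor VelQ bound, *sovD* is not transcribed.
So SovD is not produced.
Required activator QilH is absent, so *kosN* is not transcribed.
So KosN is not produced.
With no repressor bound, *sovS* is transcribed.
So SovS is produced and active.
No repressor is bound and SovS is active, so *vorW* is transcribed.
So VorW is produced and active.
No repressor is bound and VorW is active, so *torP* is transcribed.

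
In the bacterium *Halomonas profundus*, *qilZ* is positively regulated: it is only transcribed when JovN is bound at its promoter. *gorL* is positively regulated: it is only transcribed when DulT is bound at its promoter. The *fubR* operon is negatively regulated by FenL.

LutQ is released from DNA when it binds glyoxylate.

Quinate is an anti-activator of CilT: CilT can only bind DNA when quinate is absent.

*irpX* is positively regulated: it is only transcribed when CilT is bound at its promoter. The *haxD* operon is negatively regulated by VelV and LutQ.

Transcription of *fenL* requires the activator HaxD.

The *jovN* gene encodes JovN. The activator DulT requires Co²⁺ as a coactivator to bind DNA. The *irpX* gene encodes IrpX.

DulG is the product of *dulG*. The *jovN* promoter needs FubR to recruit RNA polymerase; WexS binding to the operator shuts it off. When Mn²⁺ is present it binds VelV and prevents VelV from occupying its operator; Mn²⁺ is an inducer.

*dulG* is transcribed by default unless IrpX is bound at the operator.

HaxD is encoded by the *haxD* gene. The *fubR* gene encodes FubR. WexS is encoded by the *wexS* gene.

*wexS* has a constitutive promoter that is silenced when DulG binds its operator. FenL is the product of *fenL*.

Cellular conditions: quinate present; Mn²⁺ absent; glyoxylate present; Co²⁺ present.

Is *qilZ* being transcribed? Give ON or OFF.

Mn²⁺ is absent, so VelV is active.
Glyoxylate is present, so LutQ is inactive.
With repressor VelV bound, *haxD* is not transcribed.
So HaxD is not produced.
Required activator HaxD is absent, so *fenL* is not transcribed.
So FenL is not produced.
With no repressor bound, *fubR* is transcribed.
So FubR is produced and active.
Quinate is present, so CilT is inactive.
Required activator CilT is absent, so *irpX* is not transcribed.
So IrpX is not produced.
With no repressor bound, *dulG* is transcribed.
So DulG is produced and active.
With repressor DulG bound, *wexS* is not transcribed.
So WexS is not produced.
No repressor is bound and FubR is active, so *jovN* is transcribed.
So JovN is produced and active.
No repressor is bound and JovN is active, so *qilZ* is transcribed.

ON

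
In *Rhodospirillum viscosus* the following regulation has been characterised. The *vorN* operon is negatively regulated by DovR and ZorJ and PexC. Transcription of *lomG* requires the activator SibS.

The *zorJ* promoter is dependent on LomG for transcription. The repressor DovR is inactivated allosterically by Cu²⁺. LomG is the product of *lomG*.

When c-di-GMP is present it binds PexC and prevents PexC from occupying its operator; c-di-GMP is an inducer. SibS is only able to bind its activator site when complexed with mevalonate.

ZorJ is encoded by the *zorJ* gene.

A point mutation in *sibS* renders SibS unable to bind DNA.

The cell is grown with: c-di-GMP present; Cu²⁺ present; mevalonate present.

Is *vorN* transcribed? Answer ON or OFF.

Cu²⁺ is present, so DovR is inactive.
SibS is non-functional in this strain, so it has no effect.
Required activator SibS is absent, so *lomG* is not transcribed.
So LomG is not produced.
Required activator LomG is absent, so *zorJ* is not transcribed.
So ZorJ is not produced.
c-di-GMP is present, so PexC is inactive.
With no repressor bound, *vorN* is transcribed.

ON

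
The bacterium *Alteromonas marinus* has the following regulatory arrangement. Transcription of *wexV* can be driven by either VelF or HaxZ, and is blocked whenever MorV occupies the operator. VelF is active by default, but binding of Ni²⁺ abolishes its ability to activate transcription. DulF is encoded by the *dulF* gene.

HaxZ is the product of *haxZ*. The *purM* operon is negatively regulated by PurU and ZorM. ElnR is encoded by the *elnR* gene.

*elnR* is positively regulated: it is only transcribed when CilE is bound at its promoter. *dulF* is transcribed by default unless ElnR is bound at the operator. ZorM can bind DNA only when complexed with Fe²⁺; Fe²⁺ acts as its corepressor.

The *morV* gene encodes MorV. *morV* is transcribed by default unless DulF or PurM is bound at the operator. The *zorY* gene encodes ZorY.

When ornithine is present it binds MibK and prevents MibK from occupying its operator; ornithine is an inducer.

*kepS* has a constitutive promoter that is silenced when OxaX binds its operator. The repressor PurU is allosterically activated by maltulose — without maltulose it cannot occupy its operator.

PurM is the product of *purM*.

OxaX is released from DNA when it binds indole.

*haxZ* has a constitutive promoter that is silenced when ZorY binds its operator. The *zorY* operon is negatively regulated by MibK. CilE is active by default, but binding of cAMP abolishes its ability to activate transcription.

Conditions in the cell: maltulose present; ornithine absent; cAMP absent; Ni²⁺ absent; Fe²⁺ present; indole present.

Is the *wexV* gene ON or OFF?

OFF

Ni²⁺ is absent, so VelF is active.
cAMP is absent, so CilE is active.
No repressor is bound and CilE is active, so *elnR* is transcribed.
So ElnR is produced and active.
With repressor ElnR bound, *dulF* is not transcribed.
So DulF is not produced.
Maltulose is present, so PurU is active.
Fe²⁺ is present, so ZorM is active.
With repressor PurU bound, *purM* is not transcribed.
So PurM is not produced.
With no repressor bound, *morV* is transcribed.
So MorV is produced and active.
Ornithine is absent, so MibK is active.
With repressor MibK bound, *zorY* is not transcribed.
So ZorY is not produced.
With no repressor bound, *haxZ* is transcribed.
So HaxZ is produced and active.
With repressor MorV bound, *wexV* is not transcribed.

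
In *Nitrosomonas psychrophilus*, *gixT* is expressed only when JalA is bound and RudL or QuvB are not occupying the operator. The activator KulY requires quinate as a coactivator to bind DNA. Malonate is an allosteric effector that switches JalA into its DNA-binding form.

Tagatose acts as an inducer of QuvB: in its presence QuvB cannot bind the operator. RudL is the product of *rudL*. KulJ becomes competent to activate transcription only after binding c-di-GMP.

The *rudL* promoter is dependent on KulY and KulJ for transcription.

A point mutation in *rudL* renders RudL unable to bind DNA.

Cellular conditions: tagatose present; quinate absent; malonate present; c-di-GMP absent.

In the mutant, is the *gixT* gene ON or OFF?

ON

RudL is non-functional in this strain, so it has no effect.
Malonate is present, so JalA is active.
Tagatose is present, so QuvB is inactive.
No repressor is bound and JalA is active, so *gixT* is transcribed.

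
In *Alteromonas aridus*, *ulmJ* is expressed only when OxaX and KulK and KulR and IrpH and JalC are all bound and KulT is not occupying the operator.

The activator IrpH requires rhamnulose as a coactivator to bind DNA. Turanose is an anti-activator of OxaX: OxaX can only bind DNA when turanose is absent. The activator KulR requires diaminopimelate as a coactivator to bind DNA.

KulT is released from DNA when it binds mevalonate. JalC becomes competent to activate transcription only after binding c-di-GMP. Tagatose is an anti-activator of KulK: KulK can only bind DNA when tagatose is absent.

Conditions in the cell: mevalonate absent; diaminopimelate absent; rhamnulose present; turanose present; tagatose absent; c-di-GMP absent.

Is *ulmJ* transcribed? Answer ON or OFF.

Turanose is present, so OxaX is inactive.
Tagatose is absent, so KulK is active.
Diaminopimelate is absent, so KulR is inactive.
Rhamnulose is present, so IrpH is active.
Mevalonate is absent, so KulT is active.
c-di-GMP is absent, so JalC is inactive.
With repressor KulT bound, *ulmJ* is not transcribed.

OFF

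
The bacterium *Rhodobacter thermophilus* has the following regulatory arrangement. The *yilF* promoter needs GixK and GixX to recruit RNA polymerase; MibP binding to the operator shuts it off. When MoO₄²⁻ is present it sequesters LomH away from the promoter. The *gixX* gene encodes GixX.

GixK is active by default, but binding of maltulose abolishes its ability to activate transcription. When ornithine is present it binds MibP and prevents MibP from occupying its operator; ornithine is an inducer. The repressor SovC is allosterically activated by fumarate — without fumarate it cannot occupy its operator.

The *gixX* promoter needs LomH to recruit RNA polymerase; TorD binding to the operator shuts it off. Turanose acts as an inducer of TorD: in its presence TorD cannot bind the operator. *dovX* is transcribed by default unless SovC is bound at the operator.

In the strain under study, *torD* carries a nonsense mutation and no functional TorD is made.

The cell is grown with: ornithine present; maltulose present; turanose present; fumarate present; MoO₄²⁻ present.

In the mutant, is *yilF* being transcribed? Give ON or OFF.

Ornithine is present, so MibP is inactive.
Maltulose is present, so GixK is inactive.
TorD is non-functional in this strain, so it has no effect.
MoO₄²⁻ is present, so LomH is inactive.
Required activator LomH is absent, so *gixX* is not transcribed.
So GixX is not produced.
Required activator GixK is absent, so *yilF* is not transcribed.

OFF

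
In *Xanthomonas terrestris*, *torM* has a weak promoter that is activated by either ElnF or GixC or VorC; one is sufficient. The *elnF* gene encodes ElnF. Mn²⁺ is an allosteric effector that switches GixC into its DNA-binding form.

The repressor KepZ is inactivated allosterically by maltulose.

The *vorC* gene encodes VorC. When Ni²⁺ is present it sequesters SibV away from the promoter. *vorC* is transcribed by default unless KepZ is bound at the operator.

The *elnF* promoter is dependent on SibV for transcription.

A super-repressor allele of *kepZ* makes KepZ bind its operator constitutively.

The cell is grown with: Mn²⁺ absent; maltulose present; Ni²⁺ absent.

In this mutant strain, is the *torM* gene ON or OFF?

ON

Ni²⁺ is absent, so SibV is active.
No repressor is bound and SibV is active, so *elnF* is transcribed.
So ElnF is produced and active.
Mn²⁺ is absent, so GixC is inactive.
KepZ is constitutively active in this strain.
With repressor KepZ bound, *vorC* is not transcribed.
So VorC is not produced.
Activator ElnF is present, so *torM* is transcribed.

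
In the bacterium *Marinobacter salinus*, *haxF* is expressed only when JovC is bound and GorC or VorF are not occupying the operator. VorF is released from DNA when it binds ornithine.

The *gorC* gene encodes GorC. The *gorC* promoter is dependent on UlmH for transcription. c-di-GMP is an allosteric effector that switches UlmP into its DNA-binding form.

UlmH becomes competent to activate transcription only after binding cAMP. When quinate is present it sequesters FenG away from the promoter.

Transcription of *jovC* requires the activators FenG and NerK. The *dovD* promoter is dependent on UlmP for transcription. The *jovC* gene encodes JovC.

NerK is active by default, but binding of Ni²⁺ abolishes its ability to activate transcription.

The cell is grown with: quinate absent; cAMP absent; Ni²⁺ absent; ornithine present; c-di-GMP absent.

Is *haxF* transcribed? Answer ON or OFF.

cAMP is absent, so UlmH is inactive.
Required activator UlmH is absent, so *gorC* is not transcribed.
So GorC is not produced.
Ornithine is present, so VorF is inactive.
Quinate is absent, so FenG is active.
Ni²⁺ is absent, so NerK is active.
No repressor is bound and FenG and NerK are active, so *jovC* is transcribed.
So JovC is produced and active.
No repressor is bound and JovC is active, so *haxF* is transcribed.

ON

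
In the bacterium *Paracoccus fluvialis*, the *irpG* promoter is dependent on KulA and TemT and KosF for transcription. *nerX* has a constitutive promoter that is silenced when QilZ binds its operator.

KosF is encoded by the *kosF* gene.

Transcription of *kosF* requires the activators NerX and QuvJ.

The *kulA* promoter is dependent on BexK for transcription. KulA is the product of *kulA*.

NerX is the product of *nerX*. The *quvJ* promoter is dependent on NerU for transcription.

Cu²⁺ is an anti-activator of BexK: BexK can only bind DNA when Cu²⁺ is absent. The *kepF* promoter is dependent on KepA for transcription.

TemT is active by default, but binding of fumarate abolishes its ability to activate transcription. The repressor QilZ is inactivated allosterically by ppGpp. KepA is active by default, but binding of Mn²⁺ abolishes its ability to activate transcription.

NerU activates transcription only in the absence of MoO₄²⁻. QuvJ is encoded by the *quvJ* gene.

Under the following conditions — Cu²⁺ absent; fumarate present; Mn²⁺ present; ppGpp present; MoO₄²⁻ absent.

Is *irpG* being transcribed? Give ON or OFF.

OFF

Cu²⁺ is absent, so BexK is active.
No repressor is bound and BexK is active, so *kulA* is transcribed.
So KulA is produced and active.
Fumarate is present, so TemT is inactive.
ppGpp is present, so QilZ is inactive.
With no repressor bound, *nerX* is transcribed.
So NerX is produced and active.
MoO₄²⁻ is absent, so NerU is active.
No repressor is bound and NerU is active, so *quvJ* is transcribed.
So QuvJ is produced and active.
No repressor is bound and NerX and QuvJ are active, so *kosF* is transcribed.
So KosF is produced and active.
Required activator TemT is absent, so *irpG* is not transcribed.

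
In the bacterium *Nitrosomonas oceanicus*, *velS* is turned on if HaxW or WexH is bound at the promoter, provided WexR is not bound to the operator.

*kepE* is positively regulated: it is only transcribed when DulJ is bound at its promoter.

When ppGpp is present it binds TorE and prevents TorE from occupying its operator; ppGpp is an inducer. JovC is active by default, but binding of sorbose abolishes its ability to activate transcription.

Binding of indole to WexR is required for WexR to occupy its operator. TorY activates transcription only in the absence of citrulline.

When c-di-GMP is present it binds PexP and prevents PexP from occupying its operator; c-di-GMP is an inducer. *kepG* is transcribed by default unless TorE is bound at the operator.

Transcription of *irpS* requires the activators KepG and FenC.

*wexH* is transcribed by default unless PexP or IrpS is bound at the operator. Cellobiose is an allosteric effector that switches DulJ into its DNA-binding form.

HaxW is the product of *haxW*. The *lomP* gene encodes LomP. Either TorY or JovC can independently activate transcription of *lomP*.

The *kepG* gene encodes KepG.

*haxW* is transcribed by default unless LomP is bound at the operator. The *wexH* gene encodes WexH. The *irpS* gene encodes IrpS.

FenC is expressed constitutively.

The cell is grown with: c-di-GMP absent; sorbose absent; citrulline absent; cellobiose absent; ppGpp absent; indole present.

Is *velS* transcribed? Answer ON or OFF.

OFF

Citrulline is absent, so TorY is active.
Sorbose is absent, so JovC is active.
Activator TorY is present, so *lomP* is transcribed.
So LomP is produced and active.
With repressor LomP bound, *haxW* is not transcribed.
So HaxW is not produced.
Indole is present, so WexR is active.
c-di-GMP is absent, so PexP is active.
ppGpp is absent, so TorE is active.
With repressor TorE bound, *kepG* is not transcribed.
So KepG is not produced.
FenC is produced constitutively and is active.
Required activator KepG is absent, so *irpS* is not transcribed.
So IrpS is not produced.
With repressor PexP bound, *wexH* is not transcribed.
So WexH is not produced.
With repressor WexR bound, *velS* is not transcribed.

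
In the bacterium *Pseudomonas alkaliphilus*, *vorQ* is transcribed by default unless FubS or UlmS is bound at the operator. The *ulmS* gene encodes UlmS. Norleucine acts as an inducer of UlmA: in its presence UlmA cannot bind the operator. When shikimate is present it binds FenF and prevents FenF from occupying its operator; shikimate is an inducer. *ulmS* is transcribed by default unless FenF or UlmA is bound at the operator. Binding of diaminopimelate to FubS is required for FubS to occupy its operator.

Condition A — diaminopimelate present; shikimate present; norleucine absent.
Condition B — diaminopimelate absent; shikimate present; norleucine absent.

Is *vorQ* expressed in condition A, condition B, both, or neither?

Condition A:
Diaminopimelate is present, so FubS is active.
Shikimate is present, so FenF is inactive.
Norleucine is absent, so UlmA is active.
With repressor UlmA bound, *ulmS* is not transcribed.
So UlmS is not produced.
With repressor FubS bound, *vorQ* is not transcribed.
→ *vorQ* is OFF in A.
Condition B:
Diaminopimelate is absent, so FubS is inactive.
Shikimate is present, so FenF is inactive.
Norleucine is absent, so UlmA is active.
With repressor UlmA bound, *ulmS* is not transcribed.
So UlmS is not produced.
With no repressor bound, *vorQ* is transcribed.
→ *vorQ* is ON in B.

B only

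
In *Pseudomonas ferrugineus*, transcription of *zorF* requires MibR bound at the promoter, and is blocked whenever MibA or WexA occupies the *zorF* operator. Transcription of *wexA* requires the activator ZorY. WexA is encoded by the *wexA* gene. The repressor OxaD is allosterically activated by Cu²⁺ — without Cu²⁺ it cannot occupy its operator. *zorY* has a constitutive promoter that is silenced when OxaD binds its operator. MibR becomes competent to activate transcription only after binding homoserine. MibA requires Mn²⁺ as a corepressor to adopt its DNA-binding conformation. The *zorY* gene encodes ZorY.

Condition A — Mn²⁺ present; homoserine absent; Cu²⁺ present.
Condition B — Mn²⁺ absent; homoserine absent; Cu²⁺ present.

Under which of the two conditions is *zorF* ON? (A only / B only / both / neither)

Condition A:
Mn²⁺ is present, so MibA is active.
Homoserine is absent, so MibR is inactive.
Cu²⁺ is present, so OxaD is active.
With repressor OxaD bound, *zorY* is not transcribed.
So ZorY is not produced.
Required activator ZorY is absent, so *wexA* is not transcribed.
So WexA is not produced.
With repressor MibA bound, *zorF* is not transcribed.
→ *zorF* is OFF in A.
Condition B:
Mn²⁺ is absent, so MibA is inactive.
Homoserine is absent, so MibR is inactive.
Cu²⁺ is present, so OxaD is active.
With repressor OxaD bound, *zorY* is not transcribed.
So ZorY is not produced.
Required activator ZorY is absent, so *wexA* is not transcribed.
So WexA is not produced.
Required activator MibR is absent, so *zorF* is not transcribed.
→ *zorF* is OFF in B.

neither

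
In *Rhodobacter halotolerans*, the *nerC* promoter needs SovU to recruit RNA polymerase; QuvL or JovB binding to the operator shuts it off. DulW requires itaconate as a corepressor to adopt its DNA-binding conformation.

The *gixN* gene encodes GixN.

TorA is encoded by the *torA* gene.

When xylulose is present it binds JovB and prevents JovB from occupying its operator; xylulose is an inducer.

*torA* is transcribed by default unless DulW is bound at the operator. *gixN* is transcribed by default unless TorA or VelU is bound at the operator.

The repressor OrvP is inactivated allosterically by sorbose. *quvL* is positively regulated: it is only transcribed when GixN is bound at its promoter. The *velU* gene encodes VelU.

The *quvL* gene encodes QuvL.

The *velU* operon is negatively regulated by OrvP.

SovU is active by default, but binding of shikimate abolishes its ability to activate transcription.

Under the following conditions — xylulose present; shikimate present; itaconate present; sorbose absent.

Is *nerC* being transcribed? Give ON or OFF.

Shikimate is present, so SovU is inactive.
Itaconate is present, so DulW is active.
With repressor DulW bound, *torA* is not transcribed.
So TorA is not produced.
Sorbose is absent, so OrvP is active.
With repressor OrvP bound, *velU* is not transcribed.
So VelU is not produced.
With no repressor bound, *gixN* is transcribed.
So GixN is produced and active.
No repressor is bound and GixN is active, so *quvL* is transcribed.
So QuvL is produced and active.
Xylulose is present, so JovB is inactive.
With repressor QuvL bound, *nerC* is not transcribed.

OFF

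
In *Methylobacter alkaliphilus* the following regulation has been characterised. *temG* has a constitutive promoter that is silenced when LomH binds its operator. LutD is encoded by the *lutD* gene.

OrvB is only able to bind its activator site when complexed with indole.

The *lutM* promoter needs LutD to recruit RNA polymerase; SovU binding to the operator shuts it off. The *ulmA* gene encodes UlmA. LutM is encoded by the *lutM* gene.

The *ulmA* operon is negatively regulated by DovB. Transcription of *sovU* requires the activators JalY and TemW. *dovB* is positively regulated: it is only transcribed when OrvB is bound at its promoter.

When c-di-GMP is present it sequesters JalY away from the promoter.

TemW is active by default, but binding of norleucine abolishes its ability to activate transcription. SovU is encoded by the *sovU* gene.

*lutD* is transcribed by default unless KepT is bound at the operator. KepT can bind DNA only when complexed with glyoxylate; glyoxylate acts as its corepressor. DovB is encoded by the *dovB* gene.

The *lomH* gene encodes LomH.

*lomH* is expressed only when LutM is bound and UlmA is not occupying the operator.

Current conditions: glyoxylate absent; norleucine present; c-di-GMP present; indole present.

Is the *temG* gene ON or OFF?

Indole is present, so OrvB is active.
No repressor is bound and OrvB is active, so *dovB* is transcribed.
So DovB is produced and active.
With repressor DovB bound, *ulmA* is not transcribed.
So UlmA is not produced.
Glyoxylate is absent, so KepT is inactive.
With no repressor bound, *lutD* is transcribed.
So LutD is produced and active.
c-di-GMP is present, so JalY is inactive.
Norleucine is present, so TemW is inactive.
Required activator JalY is absent, so *sovU* is not transcribed.
So SovU is not produced.
No repressor is bound and LutD is active, so *lutM* is transcribed.
So LutM is produced and active.
No repressor is bound and LutM is active, so *lomH* is transcribed.
So LomH is produced and active.
With repressor LomH bound, *temG* is not transcribed.

OFF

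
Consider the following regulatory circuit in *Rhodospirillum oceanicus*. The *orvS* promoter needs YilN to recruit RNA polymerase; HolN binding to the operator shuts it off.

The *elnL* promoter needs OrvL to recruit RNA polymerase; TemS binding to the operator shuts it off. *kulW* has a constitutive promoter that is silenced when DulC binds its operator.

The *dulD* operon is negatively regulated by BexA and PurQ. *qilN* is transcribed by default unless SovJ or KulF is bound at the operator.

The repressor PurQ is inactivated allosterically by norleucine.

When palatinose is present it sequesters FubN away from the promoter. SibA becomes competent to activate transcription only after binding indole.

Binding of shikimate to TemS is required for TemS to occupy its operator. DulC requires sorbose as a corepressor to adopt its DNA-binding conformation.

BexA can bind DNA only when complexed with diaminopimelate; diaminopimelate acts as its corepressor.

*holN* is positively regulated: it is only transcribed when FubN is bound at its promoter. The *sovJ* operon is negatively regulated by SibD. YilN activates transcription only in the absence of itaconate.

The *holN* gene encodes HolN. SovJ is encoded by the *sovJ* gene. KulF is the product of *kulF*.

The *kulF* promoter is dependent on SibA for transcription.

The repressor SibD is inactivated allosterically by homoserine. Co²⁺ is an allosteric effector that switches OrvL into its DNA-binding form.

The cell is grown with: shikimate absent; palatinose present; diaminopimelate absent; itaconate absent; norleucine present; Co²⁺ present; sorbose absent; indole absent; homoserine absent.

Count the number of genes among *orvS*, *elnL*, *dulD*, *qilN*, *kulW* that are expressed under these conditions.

5

Palatinose is present, so FubN is inactive.
Required activator FubN is absent, so *holN* is not transcribed.
So HolN is not produced.
Itaconate is absent, so YilN is active.
No repressor is bound and YilN is active, so *orvS* is transcribed.
→ *orvS* is ON.
Shikimate is absent, so TemS is inactive.
Co²⁺ is present, so OrvL is active.
No repressor is bound and OrvL is active, so *elnL* is transcribed.
→ *elnL* is ON.
Diaminopimelate is absent, so BexA is inactive.
Norleucine is present, so PurQ is inactive.
With no repressor bound, *dulD* is transcribed.
→ *dulD* is ON.
Homoserine is absent, so SibD is active.
With repressor SibD bound, *sovJ* is not transcribed.
So SovJ is not produced.
Indole is absent, so SibA is inactive.
Required activator SibA is absent, so *kulF* is not transcribed.
So KulF is not produced.
With no repressor bound, *qilN* is transcribed.
→ *qilN* is ON.
Sorbose is absent, so DulC is inactive.
With no repressor bound, *kulW* is transcribed.
→ *kulW* is ON.
5 of the 5 genes are transcribed.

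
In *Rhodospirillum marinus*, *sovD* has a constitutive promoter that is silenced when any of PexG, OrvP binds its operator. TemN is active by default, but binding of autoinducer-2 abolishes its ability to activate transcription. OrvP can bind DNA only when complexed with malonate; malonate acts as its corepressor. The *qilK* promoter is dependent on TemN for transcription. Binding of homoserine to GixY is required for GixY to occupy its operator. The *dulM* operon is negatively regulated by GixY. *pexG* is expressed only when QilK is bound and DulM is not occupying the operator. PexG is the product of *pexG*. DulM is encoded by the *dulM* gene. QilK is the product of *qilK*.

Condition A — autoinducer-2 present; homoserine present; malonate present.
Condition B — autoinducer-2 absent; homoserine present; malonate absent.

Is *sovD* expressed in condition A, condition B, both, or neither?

neither

Condition A:
Autoinducer-2 is present, so TemN is inactive.
Required activator TemN is absent, so *qilK* is not transcribed.
So QilK is not produced.
Homoserine is present, so GixY is active.
With repressor GixY bound, *dulM* is not transcribed.
So DulM is not produced.
Required activator QilK is absent, so *pexG* is not transcribed.
So PexG is not produced.
Malonate is present, so OrvP is active.
With repressor OrvP bound, *sovD* is not transcribed.
→ *sovD* is OFF in A.
Condition B:
Autoinducer-2 is absent, so TemN is active.
No repressor is bound and TemN is active, so *qilK* is transcribed.
So QilK is produced and active.
Homoserine is present, so GixY is active.
With repressor GixY bound, *dulM* is not transcribed.
So DulM is not produced.
No repressor is bound and QilK is active, so *pexG* is transcribed.
So PexG is produced and active.
Malonate is absent, so OrvP is inactive.
With repressor PexG bound, *sovD* is not transcribed.
→ *sovD* is OFF in B.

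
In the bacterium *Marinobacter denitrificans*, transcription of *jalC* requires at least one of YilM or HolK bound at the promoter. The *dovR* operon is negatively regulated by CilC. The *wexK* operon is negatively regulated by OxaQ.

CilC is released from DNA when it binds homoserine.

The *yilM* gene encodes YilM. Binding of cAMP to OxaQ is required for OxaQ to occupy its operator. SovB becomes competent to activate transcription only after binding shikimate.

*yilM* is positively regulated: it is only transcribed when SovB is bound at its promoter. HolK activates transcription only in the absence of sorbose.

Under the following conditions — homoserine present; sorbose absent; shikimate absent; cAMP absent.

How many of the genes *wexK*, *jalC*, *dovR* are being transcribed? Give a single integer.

3

cAMP is absent, so OxaQ is inactive.
With no repressor bound, *wexK* is transcribed.
→ *wexK* is ON.
Shikimate is absent, so SovB is inactive.
Required activator SovB is absent, so *yilM* is not transcribed.
So YilM is not produced.
Sorbose is absent, so HolK is active.
Activator HolK is present, so *jalC* is transcribed.
→ *jalC* is ON.
Homoserine is present, so CilC is inactive.
With no repressor bound, *dovR* is transcribed.
→ *dovR* is ON.
3 of the 3 genes are transcribed.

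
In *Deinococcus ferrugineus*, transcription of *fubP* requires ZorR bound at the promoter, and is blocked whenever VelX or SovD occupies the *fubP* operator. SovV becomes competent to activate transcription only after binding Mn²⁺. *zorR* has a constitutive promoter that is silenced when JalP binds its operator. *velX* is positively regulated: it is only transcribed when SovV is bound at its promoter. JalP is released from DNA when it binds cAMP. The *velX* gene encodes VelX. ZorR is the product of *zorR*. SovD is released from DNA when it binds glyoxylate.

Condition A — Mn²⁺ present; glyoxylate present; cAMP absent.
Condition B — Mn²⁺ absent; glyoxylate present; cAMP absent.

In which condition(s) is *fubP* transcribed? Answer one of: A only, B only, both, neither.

neither

Condition A:
Mn²⁺ is present, so SovV is active.
No repressor is bound and SovV is active, so *velX* is transcribed.
So VelX is produced and active.
Glyoxylate is present, so SovD is inactive.
cAMP is absent, so JalP is active.
With repressor JalP bound, *zorR* is not transcribed.
So ZorR is not produced.
With repressor VelX bound, *fubP* is not transcribed.
→ *fubP* is OFF in A.
Condition B:
Mn²⁺ is absent, so SovV is inactive.
Required activator SovV is absent, so *velX* is not transcribed.
So VelX is not produced.
Glyoxylate is present, so SovD is inactive.
cAMP is absent, so JalP is active.
With repressor JalP bound, *zorR* is not transcribed.
So ZorR is not produced.
Required activator ZorR is absent, so *fubP* is not transcribed.
→ *fubP* is OFF in B.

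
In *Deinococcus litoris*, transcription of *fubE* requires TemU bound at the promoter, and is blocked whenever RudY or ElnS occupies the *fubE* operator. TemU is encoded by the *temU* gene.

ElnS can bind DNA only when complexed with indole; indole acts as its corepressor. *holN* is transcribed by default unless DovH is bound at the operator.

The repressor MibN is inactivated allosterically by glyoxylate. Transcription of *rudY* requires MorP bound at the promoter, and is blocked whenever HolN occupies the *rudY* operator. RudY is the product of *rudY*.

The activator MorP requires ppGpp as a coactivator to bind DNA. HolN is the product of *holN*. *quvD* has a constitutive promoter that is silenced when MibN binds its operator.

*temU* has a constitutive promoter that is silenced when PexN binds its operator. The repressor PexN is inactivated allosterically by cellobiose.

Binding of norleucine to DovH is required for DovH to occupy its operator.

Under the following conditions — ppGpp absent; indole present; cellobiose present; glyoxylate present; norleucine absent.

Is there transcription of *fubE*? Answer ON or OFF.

OFF

Norleucine is absent, so DovH is inactive.
With no repressor bound, *holN* is transcribed.
So HolN is produced and active.
ppGpp is absent, so MorP is inactive.
With repressor HolN bound, *rudY* is not transcribed.
So RudY is not produced.
Cellobiose is present, so PexN is inactive.
With no repressor bound, *temU* is transcribed.
So TemU is produced and active.
Indole is present, so ElnS is active.
With repressor ElnS bound, *fubE* is not transcribed.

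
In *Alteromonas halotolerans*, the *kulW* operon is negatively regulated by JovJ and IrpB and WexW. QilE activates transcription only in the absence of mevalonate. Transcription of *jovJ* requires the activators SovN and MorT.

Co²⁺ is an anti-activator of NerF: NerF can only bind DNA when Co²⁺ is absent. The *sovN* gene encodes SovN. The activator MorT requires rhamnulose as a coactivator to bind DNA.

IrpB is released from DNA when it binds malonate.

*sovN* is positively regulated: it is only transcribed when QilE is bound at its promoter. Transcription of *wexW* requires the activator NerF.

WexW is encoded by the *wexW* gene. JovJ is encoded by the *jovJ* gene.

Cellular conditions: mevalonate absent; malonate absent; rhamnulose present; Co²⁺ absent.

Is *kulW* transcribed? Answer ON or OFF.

Mevalonate is absent, so QilE is active.
No repressor is bound and QilE is active, so *sovN* is transcribed.
So SovN is produced and active.
Rhamnulose is present, so MorT is active.
No repressor is bound and SovN and MorT are active, so *jovJ* is transcribed.
So JovJ is produced and active.
Malonate is absent, so IrpB is active.
Co²⁺ is absent, so NerF is active.
No repressor is bound and NerF is active, so *wexW* is transcribed.
So WexW is produced and active.
With repressor JovJ bound, *kulW* is not transcribed.

OFF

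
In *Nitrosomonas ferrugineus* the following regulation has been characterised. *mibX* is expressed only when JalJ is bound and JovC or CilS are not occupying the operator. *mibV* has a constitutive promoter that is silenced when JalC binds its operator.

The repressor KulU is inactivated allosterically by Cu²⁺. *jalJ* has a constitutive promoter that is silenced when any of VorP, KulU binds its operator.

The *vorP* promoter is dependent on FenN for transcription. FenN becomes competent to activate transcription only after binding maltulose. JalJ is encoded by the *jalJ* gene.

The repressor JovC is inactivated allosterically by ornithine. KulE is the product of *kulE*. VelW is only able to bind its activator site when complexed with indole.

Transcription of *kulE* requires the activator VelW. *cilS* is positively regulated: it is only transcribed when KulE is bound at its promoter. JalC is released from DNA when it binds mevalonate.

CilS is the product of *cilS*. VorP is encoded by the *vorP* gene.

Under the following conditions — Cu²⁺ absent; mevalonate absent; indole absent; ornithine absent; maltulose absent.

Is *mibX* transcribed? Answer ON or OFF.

Maltulose is absent, so FenN is inactive.
Required activator FenN is absent, so *vorP* is not transcribed.
So VorP is not produced.
Cu²⁺ is absent, so KulU is active.
With repressor KulU bound, *jalJ* is not transcribed.
So JalJ is not produced.
Ornithine is absent, so JovC is active.
Indole is absent, so VelW is inactive.
Required activator VelW is absent, so *kulE* is not transcribed.
So KulE is not produced.
Required activator KulE is absent, so *cilS* is not transcribed.
So CilS is not produced.
With repressor JovC bound, *mibX* is not transcribed.

OFF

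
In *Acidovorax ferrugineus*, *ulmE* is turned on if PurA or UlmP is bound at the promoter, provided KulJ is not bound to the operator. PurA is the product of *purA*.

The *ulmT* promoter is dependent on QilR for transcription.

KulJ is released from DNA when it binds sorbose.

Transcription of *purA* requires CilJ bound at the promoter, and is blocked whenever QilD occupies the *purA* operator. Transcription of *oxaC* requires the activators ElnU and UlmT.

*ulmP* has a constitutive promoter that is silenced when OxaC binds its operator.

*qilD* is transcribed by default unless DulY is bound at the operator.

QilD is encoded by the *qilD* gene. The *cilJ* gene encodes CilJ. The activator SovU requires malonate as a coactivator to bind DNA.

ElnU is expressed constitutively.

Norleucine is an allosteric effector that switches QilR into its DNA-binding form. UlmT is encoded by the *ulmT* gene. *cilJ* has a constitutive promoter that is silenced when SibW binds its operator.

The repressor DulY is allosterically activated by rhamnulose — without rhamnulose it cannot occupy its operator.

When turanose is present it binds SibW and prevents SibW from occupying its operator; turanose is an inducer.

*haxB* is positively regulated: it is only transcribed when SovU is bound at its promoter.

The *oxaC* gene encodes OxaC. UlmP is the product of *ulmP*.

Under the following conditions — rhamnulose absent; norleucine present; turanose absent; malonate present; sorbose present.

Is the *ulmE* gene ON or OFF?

Sorbose is present, so KulJ is inactive.
Rhamnulose is absent, so DulY is inactive.
With no repressor bound, *qilD* is transcribed.
So QilD is produced and active.
Turanose is absent, so SibW is active.
With repressor SibW bound, *cilJ* is not transcribed.
So CilJ is not produced.
With repressor QilD bound, *purA* is not transcribed.
So PurA is not produced.
ElnU is produced constitutively and is active.
Norleucine is present, so QilR is active.
No repressor is bound and QilR is active, so *ulmT* is transcribed.
So UlmT is produced and active.
No repressor is bound and ElnU and UlmT are active, so *oxaC* is transcribed.
So OxaC is produced and active.
With repressor OxaC bound, *ulmP* is not transcribed.
So UlmP is not produced.
No activator is available at the *ulmE* promoter, so *ulmE* is not transcribed.

OFF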